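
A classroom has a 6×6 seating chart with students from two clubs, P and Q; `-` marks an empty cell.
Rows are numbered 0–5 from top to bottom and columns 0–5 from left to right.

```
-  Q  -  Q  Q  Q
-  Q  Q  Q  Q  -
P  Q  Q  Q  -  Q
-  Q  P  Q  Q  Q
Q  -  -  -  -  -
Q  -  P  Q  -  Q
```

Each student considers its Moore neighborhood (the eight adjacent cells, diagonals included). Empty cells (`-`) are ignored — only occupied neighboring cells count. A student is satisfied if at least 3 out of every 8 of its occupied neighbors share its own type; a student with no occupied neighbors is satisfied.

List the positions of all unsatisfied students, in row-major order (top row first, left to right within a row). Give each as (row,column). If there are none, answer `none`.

(2,0), (3,2), (5,2), (5,3)

Row 0: (0,1)Q 2/2 ok · (0,3)Q 4/4 ok · (0,4)Q 4/4 ok · (0,5)Q 2/2 ok
Row 1: (1,1)Q 4/5 ok · (1,2)Q 7/7 ok · (1,3)Q 6/6 ok · (1,4)Q 6/6 ok
Row 2: (2,0)P 0/3 unhappy · (2,1)Q 4/6 ok · (2,2)Q 7/8 ok · (2,3)Q 6/7 ok · (2,5)Q 3/3 ok
Row 3: (3,1)Q 3/5 ok · (3,2)P 0/5 unhappy · (3,3)Q 3/4 ok · (3,4)Q 4/4 ok · (3,5)Q 2/2 ok
Row 4: (4,0)Q 2/2 ok
Row 5: (5,0)Q 1/1 ok · (5,2)P 0/1 unhappy · (5,3)Q 0/1 unhappy · (5,5)Q 0/0 ok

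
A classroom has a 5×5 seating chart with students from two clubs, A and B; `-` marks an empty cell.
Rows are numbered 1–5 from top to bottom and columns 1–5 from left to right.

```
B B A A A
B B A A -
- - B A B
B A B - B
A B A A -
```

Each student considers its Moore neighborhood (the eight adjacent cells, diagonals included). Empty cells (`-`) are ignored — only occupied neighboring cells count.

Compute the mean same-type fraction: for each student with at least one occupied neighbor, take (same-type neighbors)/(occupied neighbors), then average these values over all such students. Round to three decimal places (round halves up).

Row 1: (1,1)B 3/3 · (1,2)B 3/5 · (1,3)A 3/5 · (1,4)A 4/4 · (1,5)A 2/2
Row 2: (2,1)B 3/3 · (2,2)B 4/6 · (2,3)A 4/7 · (2,4)A 5/7
Row 3: (3,3)B 2/6 · (3,4)A 2/6 · (3,5)B 1/3
Row 4: (4,1)B 1/3 · (4,2)A 2/6 · (4,3)B 2/6 · (4,5)B 1/3
Row 5: (5,1)A 1/3 · (5,2)B 2/5 · (5,3)A 2/4 · (5,4)A 1/3
Sum over 20 students: 3/3 + 3/5 + 3/5 + 4/4 + 2/2 + 3/3 + 4/6 + 4/7 + 5/7 + 2/6 + 2/6 + 1/3 + 1/3 + 2/6 + 2/6 + 1/3 + 1/3 + 2/5 + 2/4 + 1/3 = 2321/210; mean = 2321/210 ÷ 20 = 2321/4200 = 0.552619… → 0.553.

0.553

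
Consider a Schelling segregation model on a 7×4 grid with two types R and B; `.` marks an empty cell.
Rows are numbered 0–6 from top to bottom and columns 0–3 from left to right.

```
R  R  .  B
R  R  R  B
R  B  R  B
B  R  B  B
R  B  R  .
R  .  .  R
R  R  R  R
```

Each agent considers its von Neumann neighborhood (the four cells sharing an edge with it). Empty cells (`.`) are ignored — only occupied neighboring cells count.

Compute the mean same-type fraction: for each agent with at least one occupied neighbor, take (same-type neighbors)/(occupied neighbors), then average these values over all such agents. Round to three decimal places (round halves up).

Row 0: (0,0)R 2/2 · (0,1)R 2/2 · (0,3)B 1/1
Row 1: (1,0)R 3/3 · (1,1)R 3/4 · (1,2)R 2/3 · (1,3)B 2/3
Row 2: (2,0)R 1/3 · (2,1)B 0/4 · (2,2)R 1/4 · (2,3)B 2/3
Row 3: (3,0)B 0/3 · (3,1)R 0/4 · (3,2)B 1/4 · (3,3)B 2/2
Row 4: (4,0)R 1/3 · (4,1)B 0/3 · (4,2)R 0/2
Row 5: (5,0)R 2/2 · (5,3)R 1/1
Row 6: (6,0)R 2/2 · (6,1)R 2/2 · (6,2)R 2/2 · (6,3)R 2/2
Sum over 24 agents: 2/2 + 2/2 + 1/1 + 3/3 + 3/4 + 2/3 + 2/3 + 1/3 + 0/4 + 1/4 + 2/3 + 0/3 + 0/4 + 1/4 + 2/2 + 1/3 + 0/3 + 0/2 + 2/2 + 1/1 + 2/2 + 2/2 + 2/2 + 2/2 = 179/12; mean = 179/12 ÷ 24 = 179/288 = 0.621527… → 0.622.

0.622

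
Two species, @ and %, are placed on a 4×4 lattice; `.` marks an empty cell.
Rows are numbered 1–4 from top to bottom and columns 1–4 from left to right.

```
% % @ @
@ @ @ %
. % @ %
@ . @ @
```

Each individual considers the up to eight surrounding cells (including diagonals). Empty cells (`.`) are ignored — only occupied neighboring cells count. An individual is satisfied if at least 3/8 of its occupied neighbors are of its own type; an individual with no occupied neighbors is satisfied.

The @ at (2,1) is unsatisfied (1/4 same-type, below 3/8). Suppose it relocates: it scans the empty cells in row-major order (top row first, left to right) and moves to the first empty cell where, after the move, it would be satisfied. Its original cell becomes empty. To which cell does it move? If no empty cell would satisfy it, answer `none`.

Vacating (2,1). Empty cells in order:
  (3,1): 2/3 same-type → satisfied — stop here.

(3,1)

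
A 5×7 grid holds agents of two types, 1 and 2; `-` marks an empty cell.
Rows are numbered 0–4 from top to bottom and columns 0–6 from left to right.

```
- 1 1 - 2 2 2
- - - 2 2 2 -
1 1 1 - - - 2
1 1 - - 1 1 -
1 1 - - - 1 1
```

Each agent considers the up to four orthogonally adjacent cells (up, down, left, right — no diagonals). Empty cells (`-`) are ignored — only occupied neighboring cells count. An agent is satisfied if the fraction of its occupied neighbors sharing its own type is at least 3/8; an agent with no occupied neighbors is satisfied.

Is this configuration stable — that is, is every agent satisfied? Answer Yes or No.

Yes

Row 0: (0,1)1 1/1 ✓ · (0,2)1 1/1 ✓ · (0,4)2 2/2 ✓ · (0,5)2 3/3 ✓ · (0,6)2 1/1 ✓
Row 1: (1,3)2 1/1 ✓ · (1,4)2 3/3 ✓ · (1,5)2 2/2 ✓
Row 2: (2,0)1 2/2 ✓ · (2,1)1 3/3 ✓ · (2,2)1 1/1 ✓ · (2,6)2 0/0 ✓
Row 3: (3,0)1 3/3 ✓ · (3,1)1 3/3 ✓ · (3,4)1 1/1 ✓ · (3,5)1 2/2 ✓
Row 4: (4,0)1 2/2 ✓ · (4,1)1 2/2 ✓ · (4,5)1 2/2 ✓ · (4,6)1 1/1 ✓
All meet the threshold, so the configuration is stable.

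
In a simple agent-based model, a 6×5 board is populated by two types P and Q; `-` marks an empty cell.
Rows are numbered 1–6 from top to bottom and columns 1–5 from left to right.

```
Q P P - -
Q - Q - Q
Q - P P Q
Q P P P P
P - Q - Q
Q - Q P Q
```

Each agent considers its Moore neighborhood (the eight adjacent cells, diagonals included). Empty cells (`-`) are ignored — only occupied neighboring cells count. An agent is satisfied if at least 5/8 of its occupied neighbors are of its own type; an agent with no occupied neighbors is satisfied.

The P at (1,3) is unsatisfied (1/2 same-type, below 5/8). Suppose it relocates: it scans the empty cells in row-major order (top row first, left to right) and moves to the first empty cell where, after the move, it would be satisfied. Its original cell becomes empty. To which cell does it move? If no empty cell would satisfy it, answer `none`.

none

Vacating (1,3). Empty cells in order:
  (1,4): 0/2 same-type → still unsatisfied.
  (1,5): 0/1 same-type → still unsatisfied.
  (2,2): 2/6 same-type → still unsatisfied.
  (2,4): 2/5 same-type → still unsatisfied.
  (3,2): 3/7 same-type → still unsatisfied.
  (5,2): 3/7 same-type → still unsatisfied.
  (5,4): 4/8 same-type → still unsatisfied.
  (6,2): 1/4 same-type → still unsatisfied.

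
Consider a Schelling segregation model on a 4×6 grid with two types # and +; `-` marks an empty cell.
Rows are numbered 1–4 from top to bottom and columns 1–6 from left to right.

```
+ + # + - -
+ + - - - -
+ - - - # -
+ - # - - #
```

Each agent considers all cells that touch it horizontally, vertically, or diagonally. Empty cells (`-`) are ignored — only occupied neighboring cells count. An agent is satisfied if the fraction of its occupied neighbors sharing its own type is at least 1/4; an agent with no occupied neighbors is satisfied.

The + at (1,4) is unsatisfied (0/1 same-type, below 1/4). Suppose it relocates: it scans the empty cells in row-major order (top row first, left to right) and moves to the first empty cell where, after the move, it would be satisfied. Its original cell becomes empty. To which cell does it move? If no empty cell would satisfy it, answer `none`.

Vacating (1,4). Empty cells in order:
  (1,5): 0/0 same-type → satisfied — stop here.

(1,5)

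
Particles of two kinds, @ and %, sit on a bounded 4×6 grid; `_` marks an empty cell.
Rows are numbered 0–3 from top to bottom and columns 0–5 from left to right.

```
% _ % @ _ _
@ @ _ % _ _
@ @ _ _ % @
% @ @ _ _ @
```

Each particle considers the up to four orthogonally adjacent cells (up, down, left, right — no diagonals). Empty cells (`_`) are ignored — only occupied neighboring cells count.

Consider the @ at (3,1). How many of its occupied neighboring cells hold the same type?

Occupied neighbors of (3,1): (2,1)=@, (3,0)=%, (3,2)=@.
Same type (@): 2 of 3.

2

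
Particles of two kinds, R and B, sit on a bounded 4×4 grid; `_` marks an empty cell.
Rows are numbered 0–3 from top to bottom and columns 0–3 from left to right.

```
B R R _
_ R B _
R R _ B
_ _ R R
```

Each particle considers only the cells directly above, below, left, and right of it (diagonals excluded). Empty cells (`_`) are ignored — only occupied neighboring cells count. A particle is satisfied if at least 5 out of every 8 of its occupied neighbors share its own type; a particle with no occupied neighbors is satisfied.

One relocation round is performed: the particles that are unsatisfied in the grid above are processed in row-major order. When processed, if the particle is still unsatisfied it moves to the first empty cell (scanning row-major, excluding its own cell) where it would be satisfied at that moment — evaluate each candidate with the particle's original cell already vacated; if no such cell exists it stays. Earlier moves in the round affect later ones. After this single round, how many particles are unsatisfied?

Initially unsatisfied (in order): (0,0), (0,2), (1,2), (2,3), (3,3).
  (0,0) → (1,3).
  (0,2) → (0,0).
  (1,2) → (0,3).
  (2,3): no empty cell satisfies it; stays.
  (3,3) → (1,0).
Resulting grid:
R R _ B
R R _ B
R R _ B
_ _ R _
All satisfied now.

0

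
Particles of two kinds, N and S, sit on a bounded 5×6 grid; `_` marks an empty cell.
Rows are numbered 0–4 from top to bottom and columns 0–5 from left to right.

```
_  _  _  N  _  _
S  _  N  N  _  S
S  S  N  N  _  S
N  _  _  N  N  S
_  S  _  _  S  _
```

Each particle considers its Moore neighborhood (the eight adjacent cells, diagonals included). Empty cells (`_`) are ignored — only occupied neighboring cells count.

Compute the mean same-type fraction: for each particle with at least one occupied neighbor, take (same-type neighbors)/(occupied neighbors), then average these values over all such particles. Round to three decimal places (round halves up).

0.655

Row 0: (0,3)N 2/2
Row 1: (1,0)S 2/2 · (1,2)N 4/5 · (1,3)N 4/4 · (1,5)S 1/1
Row 2: (2,0)S 2/3 · (2,1)S 2/5 · (2,2)N 4/5 · (2,3)N 5/5 · (2,5)S 2/3
Row 3: (3,0)N 0/3 · (3,3)N 3/4 · (3,4)N 2/5 · (3,5)S 2/3
Row 4: (4,1)S 0/1 · (4,4)S 1/3
Sum over 16 particles: 2/2 + 2/2 + 4/5 + 4/4 + 1/1 + 2/3 + 2/5 + 4/5 + 5/5 + 2/3 + 0/3 + 3/4 + 2/5 + 2/3 + 0/1 + 1/3 = 629/60; mean = 629/60 ÷ 16 = 629/960 = 0.655208… → 0.655.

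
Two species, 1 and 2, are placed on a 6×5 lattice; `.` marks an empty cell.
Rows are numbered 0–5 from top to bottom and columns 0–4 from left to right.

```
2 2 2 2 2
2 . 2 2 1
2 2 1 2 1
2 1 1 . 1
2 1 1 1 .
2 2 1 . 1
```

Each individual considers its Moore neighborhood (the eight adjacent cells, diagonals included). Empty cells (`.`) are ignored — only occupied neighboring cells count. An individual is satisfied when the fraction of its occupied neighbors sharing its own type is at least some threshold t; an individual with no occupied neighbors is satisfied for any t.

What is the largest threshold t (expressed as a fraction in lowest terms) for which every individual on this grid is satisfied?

(0,0)2 2/2
(0,1)2 4/4
(0,2)2 4/4
(0,3)2 4/5
(0,4)2 2/3
(1,0)2 4/4
(1,2)2 6/7
(1,3)2 5/8
(1,4)1 1/5
(2,0)2 3/4
(2,1)2 4/7
(2,2)1 2/6
(2,3)2 2/7
(2,4)1 2/4
(3,0)2 3/5
(3,1)1 4/8
(3,2)1 5/7
(3,4)1 2/3
(4,0)2 3/5
(4,1)1 4/8
(4,2)1 5/6
(4,3)1 5/5
(5,0)2 2/3
(5,1)2 2/5
(5,2)1 3/4
(5,4)1 1/1
The smallest same-type fraction is 1/5 at (1,4), which reduces to 1/5. Any threshold above that leaves this individual unsatisfied.

1/5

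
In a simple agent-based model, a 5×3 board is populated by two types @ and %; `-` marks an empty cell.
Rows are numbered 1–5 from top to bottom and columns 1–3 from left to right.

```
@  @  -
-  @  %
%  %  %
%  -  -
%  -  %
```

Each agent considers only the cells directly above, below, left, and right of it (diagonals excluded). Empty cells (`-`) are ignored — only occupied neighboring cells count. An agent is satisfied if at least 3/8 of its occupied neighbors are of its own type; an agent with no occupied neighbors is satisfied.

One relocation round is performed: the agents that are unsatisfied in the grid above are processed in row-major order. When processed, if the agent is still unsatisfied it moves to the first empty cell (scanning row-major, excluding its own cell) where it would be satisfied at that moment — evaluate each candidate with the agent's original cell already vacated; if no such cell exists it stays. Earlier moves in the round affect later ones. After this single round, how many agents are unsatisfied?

Initially unsatisfied (in order): (2,2).
  (2,2) → (1,3).
Resulting grid:
@ @ @
- - %
% % %
% - -
% - %
All satisfied now.

0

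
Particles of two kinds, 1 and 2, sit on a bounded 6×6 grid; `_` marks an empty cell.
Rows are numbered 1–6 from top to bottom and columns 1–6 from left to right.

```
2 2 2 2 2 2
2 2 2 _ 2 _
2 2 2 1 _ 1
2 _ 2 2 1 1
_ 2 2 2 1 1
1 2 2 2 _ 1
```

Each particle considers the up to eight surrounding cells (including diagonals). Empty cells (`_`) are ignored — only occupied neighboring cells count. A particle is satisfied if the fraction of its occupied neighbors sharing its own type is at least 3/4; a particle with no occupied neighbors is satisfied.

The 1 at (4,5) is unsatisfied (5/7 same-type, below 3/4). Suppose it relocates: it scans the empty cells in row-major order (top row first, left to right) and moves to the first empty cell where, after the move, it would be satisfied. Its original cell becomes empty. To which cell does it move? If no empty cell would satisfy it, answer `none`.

none

Vacating (4,5). Empty cells in order:
  (2,4): 1/7 same-type → still unsatisfied.
  (2,6): 1/4 same-type → still unsatisfied.
  (3,5): 3/5 same-type → still unsatisfied.
  (4,2): 0/7 same-type → still unsatisfied.
  (5,1): 1/4 same-type → still unsatisfied.
  (6,5): 3/5 same-type → still unsatisfied.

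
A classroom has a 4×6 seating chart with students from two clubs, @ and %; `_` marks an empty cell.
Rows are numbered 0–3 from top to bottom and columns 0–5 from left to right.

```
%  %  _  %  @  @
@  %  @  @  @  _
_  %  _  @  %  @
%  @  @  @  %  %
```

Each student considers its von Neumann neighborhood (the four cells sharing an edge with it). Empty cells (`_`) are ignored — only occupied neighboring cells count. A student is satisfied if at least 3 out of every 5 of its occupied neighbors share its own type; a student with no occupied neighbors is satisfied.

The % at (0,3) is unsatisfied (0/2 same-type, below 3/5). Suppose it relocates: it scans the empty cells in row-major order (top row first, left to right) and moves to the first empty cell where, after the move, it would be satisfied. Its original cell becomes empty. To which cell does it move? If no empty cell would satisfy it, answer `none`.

(2,0)

Vacating (0,3). Empty cells in order:
  (0,2): 1/2 same-type → still unsatisfied.
  (1,5): 0/3 same-type → still unsatisfied.
  (2,0): 2/3 same-type → satisfied — stop here.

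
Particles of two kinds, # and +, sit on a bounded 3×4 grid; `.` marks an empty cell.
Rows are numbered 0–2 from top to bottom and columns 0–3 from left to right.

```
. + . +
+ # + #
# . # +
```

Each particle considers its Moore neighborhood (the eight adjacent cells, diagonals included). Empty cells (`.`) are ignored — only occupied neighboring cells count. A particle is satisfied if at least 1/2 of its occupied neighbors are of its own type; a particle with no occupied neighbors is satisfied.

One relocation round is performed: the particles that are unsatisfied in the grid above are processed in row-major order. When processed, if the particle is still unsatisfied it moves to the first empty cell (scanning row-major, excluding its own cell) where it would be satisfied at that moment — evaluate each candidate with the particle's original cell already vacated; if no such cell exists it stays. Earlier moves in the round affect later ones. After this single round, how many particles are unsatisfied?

Initially unsatisfied (in order): (1,0), (1,1), (1,3), (2,3).
  (1,0) → (0,0).
  (1,1) → (2,1).
  (1,3) → (1,0).
  (2,3): now satisfied by earlier moves; stays.
Resulting grid:
+ + . +
# . + .
# # # +
Unsatisfied now: (2,2).

1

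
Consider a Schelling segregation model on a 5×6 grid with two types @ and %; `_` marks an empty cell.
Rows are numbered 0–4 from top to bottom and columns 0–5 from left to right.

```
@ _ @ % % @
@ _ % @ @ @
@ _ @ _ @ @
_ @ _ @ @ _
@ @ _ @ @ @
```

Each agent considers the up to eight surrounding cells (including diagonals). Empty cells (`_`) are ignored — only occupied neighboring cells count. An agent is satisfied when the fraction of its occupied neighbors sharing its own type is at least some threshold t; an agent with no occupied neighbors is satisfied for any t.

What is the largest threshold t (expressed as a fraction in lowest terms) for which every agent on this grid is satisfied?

1/5

(0,0)@ 1/1
(0,2)@ 1/3
(0,3)% 2/5
(0,4)% 1/5
(0,5)@ 2/3
(1,0)@ 2/2
(1,2)% 1/4
(1,3)@ 4/7
(1,4)@ 5/7
(1,5)@ 4/5
(2,0)@ 2/2
(2,2)@ 3/4
(2,4)@ 6/6
(2,5)@ 4/4
(3,1)@ 4/4
(3,3)@ 5/5
(3,4)@ 6/6
(4,0)@ 2/2
(4,1)@ 2/2
(4,3)@ 3/3
(4,4)@ 4/4
(4,5)@ 2/2
The smallest same-type fraction is 1/5 at (0,4), which reduces to 1/5. Any threshold above that leaves this agent unsatisfied.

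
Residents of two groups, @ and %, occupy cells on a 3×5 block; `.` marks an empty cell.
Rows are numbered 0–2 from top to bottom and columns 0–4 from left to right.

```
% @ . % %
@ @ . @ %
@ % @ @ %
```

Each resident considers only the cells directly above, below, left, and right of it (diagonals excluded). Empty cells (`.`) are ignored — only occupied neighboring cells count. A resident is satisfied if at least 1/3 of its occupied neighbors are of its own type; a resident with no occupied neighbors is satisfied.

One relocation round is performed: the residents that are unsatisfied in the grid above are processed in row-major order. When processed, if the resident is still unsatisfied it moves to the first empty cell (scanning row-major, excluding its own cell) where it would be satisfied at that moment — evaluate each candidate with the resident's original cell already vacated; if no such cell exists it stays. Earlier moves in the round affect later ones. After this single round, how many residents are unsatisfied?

Initially unsatisfied (in order): (0,0), (2,1).
  (0,0) → (0,2).
  (2,1): no empty cell satisfies it; stays.
Resulting grid:
. @ % % %
@ @ . @ %
@ % @ @ %
Unsatisfied now: (2,1).

1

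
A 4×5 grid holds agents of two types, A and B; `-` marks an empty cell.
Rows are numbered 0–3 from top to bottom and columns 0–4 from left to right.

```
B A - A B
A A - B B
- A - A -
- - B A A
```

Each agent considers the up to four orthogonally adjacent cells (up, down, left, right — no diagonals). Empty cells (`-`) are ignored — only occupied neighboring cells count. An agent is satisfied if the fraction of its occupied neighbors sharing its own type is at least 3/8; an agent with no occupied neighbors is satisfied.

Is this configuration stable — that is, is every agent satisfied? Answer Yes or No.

Row 0: (0,0)B 0/2 unhappy · (0,1)A 1/2 ok · (0,3)A 0/2 unhappy · (0,4)B 1/2 ok
Row 1: (1,0)A 1/2 ok · (1,1)A 3/3 ok · (1,3)B 1/3 unhappy · (1,4)B 2/2 ok
Row 2: (2,1)A 1/1 ok · (2,3)A 1/2 ok
Row 3: (3,2)B 0/1 unhappy · (3,3)A 2/3 ok · (3,4)A 1/1 ok
For instance (0,0) has only 0/2 same-type neighbors, below 3/8.

No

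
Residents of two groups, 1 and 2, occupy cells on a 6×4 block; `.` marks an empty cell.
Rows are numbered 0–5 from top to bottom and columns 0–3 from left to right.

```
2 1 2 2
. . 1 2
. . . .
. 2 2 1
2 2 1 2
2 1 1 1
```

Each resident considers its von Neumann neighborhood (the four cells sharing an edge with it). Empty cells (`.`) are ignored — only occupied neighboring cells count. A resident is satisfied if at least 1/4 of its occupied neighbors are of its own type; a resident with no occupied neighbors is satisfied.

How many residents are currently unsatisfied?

(0,0)2 0/1 unhappy
(0,1)1 0/2 unhappy
(0,2)2 1/3 ok
(0,3)2 2/2 ok
(1,2)1 0/2 unhappy
(1,3)2 1/2 ok
(3,1)2 2/2 ok
(3,2)2 1/3 ok
(3,3)1 0/2 unhappy
(4,0)2 2/2 ok
(4,1)2 2/4 ok
(4,2)1 1/4 ok
(4,3)2 0/3 unhappy
(5,0)2 1/2 ok
(5,1)1 1/3 ok
(5,2)1 3/3 ok
(5,3)1 1/2 ok
Unsatisfied: (0,0), (0,1), (1,2), (3,3), (4,3) — 5 in total.

5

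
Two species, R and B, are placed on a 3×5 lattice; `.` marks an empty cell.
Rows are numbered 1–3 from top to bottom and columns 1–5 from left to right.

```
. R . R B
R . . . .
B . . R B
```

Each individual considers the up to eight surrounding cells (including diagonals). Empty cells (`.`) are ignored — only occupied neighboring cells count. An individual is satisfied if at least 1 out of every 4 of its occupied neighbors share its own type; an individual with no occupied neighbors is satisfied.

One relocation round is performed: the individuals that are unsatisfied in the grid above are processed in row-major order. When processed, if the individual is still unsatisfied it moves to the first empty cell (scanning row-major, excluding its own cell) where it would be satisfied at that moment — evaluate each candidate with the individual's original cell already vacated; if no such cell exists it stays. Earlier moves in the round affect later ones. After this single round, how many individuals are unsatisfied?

Initially unsatisfied (in order): (1,4), (1,5), (3,1), (3,4), (3,5).
  (1,4) → (1,1).
  (1,5): now satisfied by earlier moves; stays.
  (3,1) → (1,4).
  (3,4) → (1,3).
  (3,5): now satisfied by earlier moves; stays.
Resulting grid:
R R R B B
R . . . .
. . . . B
All satisfied now.

0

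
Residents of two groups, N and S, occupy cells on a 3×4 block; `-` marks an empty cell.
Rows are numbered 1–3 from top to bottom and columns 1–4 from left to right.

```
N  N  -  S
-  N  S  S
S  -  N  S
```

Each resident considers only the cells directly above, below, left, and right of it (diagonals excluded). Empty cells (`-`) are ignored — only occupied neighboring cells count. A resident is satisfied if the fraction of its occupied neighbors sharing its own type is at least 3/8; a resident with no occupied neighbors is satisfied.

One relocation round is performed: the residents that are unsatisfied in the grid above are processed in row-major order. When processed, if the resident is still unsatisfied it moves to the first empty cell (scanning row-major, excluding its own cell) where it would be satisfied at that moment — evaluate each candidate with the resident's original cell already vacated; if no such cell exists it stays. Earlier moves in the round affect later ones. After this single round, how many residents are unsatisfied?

Initially unsatisfied (in order): (2,3), (3,3).
  (2,3) → (1,3).
  (3,3) → (2,1).
Resulting grid:
N N S S
N N - S
S - - S
Unsatisfied now: (3,1).

1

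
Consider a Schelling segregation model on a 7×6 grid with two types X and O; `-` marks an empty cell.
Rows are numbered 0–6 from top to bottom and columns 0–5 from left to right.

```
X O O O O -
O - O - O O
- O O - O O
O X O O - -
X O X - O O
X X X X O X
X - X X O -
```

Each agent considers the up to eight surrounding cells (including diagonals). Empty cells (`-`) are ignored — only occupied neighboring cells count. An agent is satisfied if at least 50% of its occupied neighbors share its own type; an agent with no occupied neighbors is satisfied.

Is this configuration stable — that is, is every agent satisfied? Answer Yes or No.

Row 0: (0,0)X 0/2 ✗ · (0,1)O 3/4 ✓ · (0,2)O 3/3 ✓ · (0,3)O 4/4 ✓ · (0,4)O 3/3 ✓
Row 1: (1,0)O 2/3 ✓ · (1,2)O 5/5 ✓ · (1,4)O 5/5 ✓ · (1,5)O 4/4 ✓
Row 2: (2,1)O 5/6 ✓ · (2,2)O 4/5 ✓ · (2,4)O 4/4 ✓ · (2,5)O 3/3 ✓
Row 3: (3,0)O 2/4 ✓ · (3,1)X 2/7 ✗ · (3,2)O 4/6 ✓ · (3,3)O 4/5 ✓
Row 4: (4,0)X 3/5 ✓ · (4,1)O 2/8 ✗ · (4,2)X 4/7 ✓ · (4,4)O 3/5 ✓ · (4,5)O 2/3 ✓
Row 5: (5,0)X 3/4 ✓ · (5,1)X 6/7 ✓ · (5,2)X 5/6 ✓ · (5,3)X 4/7 ✓ · (5,4)O 3/6 ✓ · (5,5)X 0/4 ✗
Row 6: (6,0)X 2/2 ✓ · (6,2)X 4/4 ✓ · (6,3)X 3/5 ✓ · (6,4)O 1/4 ✗
For instance (0,0) has only 0/2 same-type neighbors, below 1/2.

No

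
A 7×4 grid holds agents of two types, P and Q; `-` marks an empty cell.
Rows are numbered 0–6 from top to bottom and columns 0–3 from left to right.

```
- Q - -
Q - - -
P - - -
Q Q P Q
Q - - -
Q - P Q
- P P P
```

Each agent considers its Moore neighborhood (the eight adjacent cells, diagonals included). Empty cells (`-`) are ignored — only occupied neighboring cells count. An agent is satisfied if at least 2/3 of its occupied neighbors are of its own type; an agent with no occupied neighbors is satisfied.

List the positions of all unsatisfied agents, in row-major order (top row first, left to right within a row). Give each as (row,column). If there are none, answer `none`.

Row 0: (0,1)Q 1/1 ✓
Row 1: (1,0)Q 1/2 ✗
Row 2: (2,0)P 0/3 ✗
Row 3: (3,0)Q 2/3 ✓ · (3,1)Q 2/4 ✗ · (3,2)P 0/2 ✗ · (3,3)Q 0/1 ✗
Row 4: (4,0)Q 3/3 ✓
Row 5: (5,0)Q 1/2 ✗ · (5,2)P 3/4 ✓ · (5,3)Q 0/3 ✗
Row 6: (6,1)P 2/3 ✓ · (6,2)P 3/4 ✓ · (6,3)P 2/3 ✓

(1,0), (2,0), (3,1), (3,2), (3,3), (5,0), (5,3)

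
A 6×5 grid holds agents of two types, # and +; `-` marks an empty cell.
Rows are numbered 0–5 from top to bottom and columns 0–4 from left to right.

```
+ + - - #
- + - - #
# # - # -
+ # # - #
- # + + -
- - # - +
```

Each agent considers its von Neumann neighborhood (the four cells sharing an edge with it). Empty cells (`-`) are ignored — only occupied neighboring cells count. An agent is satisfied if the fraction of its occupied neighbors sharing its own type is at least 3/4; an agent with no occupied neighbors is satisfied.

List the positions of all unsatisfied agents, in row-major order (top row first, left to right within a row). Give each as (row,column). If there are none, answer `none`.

(0,0)+ 1/1 ✓
(0,1)+ 2/2 ✓
(0,4)# 1/1 ✓
(1,1)+ 1/2 ✗
(1,4)# 1/1 ✓
(2,0)# 1/2 ✗
(2,1)# 2/3 ✗
(2,3)# 0/0 ✓
(3,0)+ 0/2 ✗
(3,1)# 3/4 ✓
(3,2)# 1/2 ✗
(3,4)# 0/0 ✓
(4,1)# 1/2 ✗
(4,2)+ 1/4 ✗
(4,3)+ 1/1 ✓
(5,2)# 0/1 ✗
(5,4)+ 0/0 ✓

(1,1), (2,0), (2,1), (3,0), (3,2), (4,1), (4,2), (5,2)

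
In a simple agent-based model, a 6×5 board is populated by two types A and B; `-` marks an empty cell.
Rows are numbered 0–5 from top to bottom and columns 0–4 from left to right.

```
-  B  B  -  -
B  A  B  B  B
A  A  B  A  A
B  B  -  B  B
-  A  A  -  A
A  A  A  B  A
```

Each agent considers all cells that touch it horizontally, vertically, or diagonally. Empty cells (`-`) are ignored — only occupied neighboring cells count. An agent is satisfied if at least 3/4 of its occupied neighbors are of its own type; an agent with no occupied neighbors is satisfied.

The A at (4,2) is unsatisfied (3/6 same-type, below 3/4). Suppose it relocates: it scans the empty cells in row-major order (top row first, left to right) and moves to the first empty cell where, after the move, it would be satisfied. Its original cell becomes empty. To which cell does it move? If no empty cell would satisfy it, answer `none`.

none

Vacating (4,2). Empty cells in order:
  (0,0): 1/3 same-type → still unsatisfied.
  (0,3): 0/4 same-type → still unsatisfied.
  (0,4): 0/2 same-type → still unsatisfied.
  (3,2): 3/6 same-type → still unsatisfied.
  (4,0): 3/5 same-type → still unsatisfied.
  (4,3): 3/6 same-type → still unsatisfied.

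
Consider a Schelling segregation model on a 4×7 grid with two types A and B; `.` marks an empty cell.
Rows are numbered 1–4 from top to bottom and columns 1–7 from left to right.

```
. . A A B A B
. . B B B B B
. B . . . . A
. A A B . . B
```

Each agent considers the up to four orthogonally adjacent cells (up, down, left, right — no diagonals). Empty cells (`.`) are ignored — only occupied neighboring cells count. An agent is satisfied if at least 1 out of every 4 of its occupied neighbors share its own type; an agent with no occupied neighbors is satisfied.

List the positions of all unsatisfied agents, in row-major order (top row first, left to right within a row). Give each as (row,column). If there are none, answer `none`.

(1,3)A 1/2 ✓
(1,4)A 1/3 ✓
(1,5)B 1/3 ✓
(1,6)A 0/3 ✗
(1,7)B 1/2 ✓
(2,3)B 1/2 ✓
(2,4)B 2/3 ✓
(2,5)B 3/3 ✓
(2,6)B 2/3 ✓
(2,7)B 2/3 ✓
(3,2)B 0/1 ✗
(3,7)A 0/2 ✗
(4,2)A 1/2 ✓
(4,3)A 1/2 ✓
(4,4)B 0/1 ✗
(4,7)B 0/1 ✗

(1,6), (3,2), (3,7), (4,4), (4,7)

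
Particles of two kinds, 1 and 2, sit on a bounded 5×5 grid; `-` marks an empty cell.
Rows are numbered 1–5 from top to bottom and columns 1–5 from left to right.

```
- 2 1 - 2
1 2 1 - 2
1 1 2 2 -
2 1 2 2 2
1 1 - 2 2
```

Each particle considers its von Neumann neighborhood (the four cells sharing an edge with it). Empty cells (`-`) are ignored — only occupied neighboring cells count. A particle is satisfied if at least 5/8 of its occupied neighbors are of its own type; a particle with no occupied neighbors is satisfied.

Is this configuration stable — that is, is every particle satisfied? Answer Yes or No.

Row 1: (1,2)2 1/2 ✗ · (1,3)1 1/2 ✗ · (1,5)2 1/1 ✓
Row 2: (2,1)1 1/2 ✗ · (2,2)2 1/4 ✗ · (2,3)1 1/3 ✗ · (2,5)2 1/1 ✓
Row 3: (3,1)1 2/3 ✓ · (3,2)1 2/4 ✗ · (3,3)2 2/4 ✗ · (3,4)2 2/2 ✓
Row 4: (4,1)2 0/3 ✗ · (4,2)1 2/4 ✗ · (4,3)2 2/3 ✓ · (4,4)2 4/4 ✓ · (4,5)2 2/2 ✓
Row 5: (5,1)1 1/2 ✗ · (5,2)1 2/2 ✓ · (5,4)2 2/2 ✓ · (5,5)2 2/2 ✓
For instance (1,2) has only 1/2 same-type neighbors, below 5/8.

No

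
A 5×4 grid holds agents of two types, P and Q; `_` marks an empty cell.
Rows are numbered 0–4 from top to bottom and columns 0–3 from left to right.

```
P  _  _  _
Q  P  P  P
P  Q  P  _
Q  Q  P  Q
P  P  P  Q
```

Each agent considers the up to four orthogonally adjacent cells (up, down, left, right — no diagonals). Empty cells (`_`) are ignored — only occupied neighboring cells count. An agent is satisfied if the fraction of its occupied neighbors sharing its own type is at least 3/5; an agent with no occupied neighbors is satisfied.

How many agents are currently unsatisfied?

11

(0,0)P 0/1 unhappy
(1,0)Q 0/3 unhappy
(1,1)P 1/3 unhappy
(1,2)P 3/3 ok
(1,3)P 1/1 ok
(2,0)P 0/3 unhappy
(2,1)Q 1/4 unhappy
(2,2)P 2/3 ok
(3,0)Q 1/3 unhappy
(3,1)Q 2/4 unhappy
(3,2)P 2/4 unhappy
(3,3)Q 1/2 unhappy
(4,0)P 1/2 unhappy
(4,1)P 2/3 ok
(4,2)P 2/3 ok
(4,3)Q 1/2 unhappy
Unsatisfied: (0,0), (1,0), (1,1), (2,0), (2,1), (3,0), (3,1), (3,2), (3,3), (4,0), (4,3) — 11 in total.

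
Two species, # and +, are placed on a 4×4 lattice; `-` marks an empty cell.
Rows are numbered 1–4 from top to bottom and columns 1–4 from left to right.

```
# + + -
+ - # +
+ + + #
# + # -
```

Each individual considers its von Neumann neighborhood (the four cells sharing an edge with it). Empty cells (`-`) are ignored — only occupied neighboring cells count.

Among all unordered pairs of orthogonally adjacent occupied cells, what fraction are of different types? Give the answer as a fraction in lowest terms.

11/16

Scan each occupied cell's neighbors to the right and below so each pair is counted once.
Row 1: #(1,1)–+(1,2)≠ #(1,1)–+(2,1)≠ +(1,2)–+(1,3)= +(1,3)–#(2,3)≠  → 3/4 unlike.
Row 2: +(2,1)–+(3,1)= #(2,3)–+(2,4)≠ #(2,3)–+(3,3)≠ +(2,4)–#(3,4)≠  → 3/4 unlike.
Row 3: +(3,1)–+(3,2)= +(3,1)–#(4,1)≠ +(3,2)–+(3,3)= +(3,2)–+(4,2)= +(3,3)–#(3,4)≠ +(3,3)–#(4,3)≠  → 3/6 unlike.
Row 4: #(4,1)–+(4,2)≠ +(4,2)–#(4,3)≠  → 2/2 unlike.
Total adjacent occupied pairs: 16; unlike-type pairs: 11.
11/16 is already in lowest terms.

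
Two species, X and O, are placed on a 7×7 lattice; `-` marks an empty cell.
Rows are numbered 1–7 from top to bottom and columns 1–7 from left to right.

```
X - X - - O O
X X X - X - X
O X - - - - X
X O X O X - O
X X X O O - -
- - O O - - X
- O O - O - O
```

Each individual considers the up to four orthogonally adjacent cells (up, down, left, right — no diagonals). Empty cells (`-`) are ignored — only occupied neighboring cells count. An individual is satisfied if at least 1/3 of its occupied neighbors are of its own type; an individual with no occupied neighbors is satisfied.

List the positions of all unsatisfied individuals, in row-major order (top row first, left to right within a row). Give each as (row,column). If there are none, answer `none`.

(1,1)X 1/1 ok
(1,3)X 1/1 ok
(1,6)O 1/1 ok
(1,7)O 1/2 ok
(2,1)X 2/3 ok
(2,2)X 3/3 ok
(2,3)X 2/2 ok
(2,5)X 0/0 ok
(2,7)X 1/2 ok
(3,1)O 0/3 unhappy
(3,2)X 1/3 ok
(3,7)X 1/2 ok
(4,1)X 1/3 ok
(4,2)O 0/4 unhappy
(4,3)X 1/3 ok
(4,4)O 1/3 ok
(4,5)X 0/2 unhappy
(4,7)O 0/1 unhappy
(5,1)X 2/2 ok
(5,2)X 2/3 ok
(5,3)X 2/4 ok
(5,4)O 3/4 ok
(5,5)O 1/2 ok
(6,3)O 2/3 ok
(6,4)O 2/2 ok
(6,7)X 0/1 unhappy
(7,2)O 1/1 ok
(7,3)O 2/2 ok
(7,5)O 0/0 ok
(7,7)O 0/1 unhappy

(3,1), (4,2), (4,5), (4,7), (6,7), (7,7)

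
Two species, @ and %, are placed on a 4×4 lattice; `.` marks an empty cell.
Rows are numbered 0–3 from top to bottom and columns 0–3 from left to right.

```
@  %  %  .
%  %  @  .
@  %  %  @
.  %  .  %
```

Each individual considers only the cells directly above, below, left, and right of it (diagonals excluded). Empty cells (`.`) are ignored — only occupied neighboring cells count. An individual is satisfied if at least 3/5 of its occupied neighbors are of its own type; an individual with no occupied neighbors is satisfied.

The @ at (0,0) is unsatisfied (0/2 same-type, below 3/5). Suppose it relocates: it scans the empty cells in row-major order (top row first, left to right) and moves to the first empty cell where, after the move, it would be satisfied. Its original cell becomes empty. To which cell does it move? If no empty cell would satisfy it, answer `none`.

(1,3)

Vacating (0,0). Empty cells in order:
  (0,3): 0/1 same-type → still unsatisfied.
  (1,3): 2/2 same-type → satisfied — stop here.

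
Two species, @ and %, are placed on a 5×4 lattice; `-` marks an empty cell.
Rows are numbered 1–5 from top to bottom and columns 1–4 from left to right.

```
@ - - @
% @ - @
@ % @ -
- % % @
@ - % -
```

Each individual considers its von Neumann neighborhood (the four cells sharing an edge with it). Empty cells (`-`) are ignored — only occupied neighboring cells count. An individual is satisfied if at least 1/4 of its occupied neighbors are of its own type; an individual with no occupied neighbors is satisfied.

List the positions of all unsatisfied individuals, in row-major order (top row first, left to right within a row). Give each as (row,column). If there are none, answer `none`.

(1,1), (2,1), (2,2), (3,1), (3,3), (4,4)

(1,1)@ 0/1 ✗
(1,4)@ 1/1 ✓
(2,1)% 0/3 ✗
(2,2)@ 0/2 ✗
(2,4)@ 1/1 ✓
(3,1)@ 0/2 ✗
(3,2)% 1/4 ✓
(3,3)@ 0/2 ✗
(4,2)% 2/2 ✓
(4,3)% 2/4 ✓
(4,4)@ 0/1 ✗
(5,1)@ 0/0 ✓
(5,3)% 1/1 ✓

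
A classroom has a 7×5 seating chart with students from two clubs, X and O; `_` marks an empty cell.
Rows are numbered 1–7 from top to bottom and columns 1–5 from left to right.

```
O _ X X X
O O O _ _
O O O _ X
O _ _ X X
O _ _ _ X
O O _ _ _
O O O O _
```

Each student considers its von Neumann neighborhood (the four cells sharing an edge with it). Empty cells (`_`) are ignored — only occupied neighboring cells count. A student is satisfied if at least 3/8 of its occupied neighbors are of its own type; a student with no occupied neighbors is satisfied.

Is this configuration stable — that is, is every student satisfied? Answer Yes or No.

(1,1)O 1/1 ok
(1,3)X 1/2 ok
(1,4)X 2/2 ok
(1,5)X 1/1 ok
(2,1)O 3/3 ok
(2,2)O 3/3 ok
(2,3)O 2/3 ok
(3,1)O 3/3 ok
(3,2)O 3/3 ok
(3,3)O 2/2 ok
(3,5)X 1/1 ok
(4,1)O 2/2 ok
(4,4)X 1/1 ok
(4,5)X 3/3 ok
(5,1)O 2/2 ok
(5,5)X 1/1 ok
(6,1)O 3/3 ok
(6,2)O 2/2 ok
(7,1)O 2/2 ok
(7,2)O 3/3 ok
(7,3)O 2/2 ok
(7,4)O 1/1 ok
All meet the threshold, so the configuration is stable.

Yes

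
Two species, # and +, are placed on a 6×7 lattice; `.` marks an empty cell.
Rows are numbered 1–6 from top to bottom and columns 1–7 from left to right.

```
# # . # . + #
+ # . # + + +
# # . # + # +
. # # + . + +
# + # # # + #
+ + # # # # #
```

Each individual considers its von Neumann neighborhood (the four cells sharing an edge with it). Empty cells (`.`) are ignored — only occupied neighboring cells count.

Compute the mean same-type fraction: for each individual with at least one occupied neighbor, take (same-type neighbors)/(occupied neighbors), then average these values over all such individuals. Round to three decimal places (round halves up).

(1,1)# 1/2
(1,2)# 2/2
(1,4)# 1/1
(1,6)+ 1/2
(1,7)# 0/2
(2,1)+ 0/3
(2,2)# 2/3
(2,4)# 2/3
(2,5)+ 2/3
(2,6)+ 3/4
(2,7)+ 2/3
(3,1)# 1/2
(3,2)# 3/3
(3,4)# 1/3
(3,5)+ 1/3
(3,6)# 0/4
(3,7)+ 2/3
(4,2)# 2/3
(4,3)# 2/3
(4,4)+ 0/3
(4,6)+ 2/3
(4,7)+ 2/3
(5,1)# 0/2
(5,2)+ 1/4
(5,3)# 3/4
(5,4)# 3/4
(5,5)# 2/3
(5,6)+ 1/4
(5,7)# 1/3
(6,1)+ 1/2
(6,2)+ 2/3
(6,3)# 2/3
(6,4)# 3/3
(6,5)# 3/3
(6,6)# 2/3
(6,7)# 2/2
Sum over 36 individuals: 1/2 + 2/2 + 1/1 + 1/2 + 0/2 + 0/3 + 2/3 + 2/3 + 2/3 + 3/4 + 2/3 + 1/2 + 3/3 + 1/3 + 1/3 + 0/4 + 2/3 + 2/3 + 2/3 + 0/3 + 2/3 + 2/3 + 0/2 + 1/4 + 3/4 + 3/4 + 2/3 + 1/4 + 1/3 + 1/2 + 2/3 + 2/3 + 3/3 + 3/3 + 2/3 + 2/2 = 245/12; mean = 245/12 ÷ 36 = 245/432 = 0.567129… → 0.567.

0.567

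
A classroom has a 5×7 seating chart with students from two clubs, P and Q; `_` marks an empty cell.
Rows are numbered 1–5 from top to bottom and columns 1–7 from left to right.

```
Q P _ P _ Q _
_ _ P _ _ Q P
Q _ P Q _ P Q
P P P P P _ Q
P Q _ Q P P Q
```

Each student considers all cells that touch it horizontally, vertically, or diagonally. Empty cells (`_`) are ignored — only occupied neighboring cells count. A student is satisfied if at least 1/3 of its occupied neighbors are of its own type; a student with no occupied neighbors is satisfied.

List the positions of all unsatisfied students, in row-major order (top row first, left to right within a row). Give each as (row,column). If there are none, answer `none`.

(1,1), (2,7), (3,1), (3,4), (5,2), (5,4)

Row 1: (1,1)Q 0/1 ✗ · (1,2)P 1/2 ✓ · (1,4)P 1/1 ✓ · (1,6)Q 1/2 ✓
Row 2: (2,3)P 3/4 ✓ · (2,6)Q 2/4 ✓ · (2,7)P 1/4 ✗
Row 3: (3,1)Q 0/2 ✗ · (3,3)P 4/5 ✓ · (3,4)Q 0/5 ✗ · (3,6)P 2/5 ✓ · (3,7)Q 2/4 ✓
Row 4: (4,1)P 2/4 ✓ · (4,2)P 4/6 ✓ · (4,3)P 3/6 ✓ · (4,4)P 4/6 ✓ · (4,5)P 4/6 ✓ · (4,7)Q 2/4 ✓
Row 5: (5,1)P 2/3 ✓ · (5,2)Q 0/4 ✗ · (5,4)Q 0/4 ✗ · (5,5)P 3/4 ✓ · (5,6)P 2/4 ✓ · (5,7)Q 1/2 ✓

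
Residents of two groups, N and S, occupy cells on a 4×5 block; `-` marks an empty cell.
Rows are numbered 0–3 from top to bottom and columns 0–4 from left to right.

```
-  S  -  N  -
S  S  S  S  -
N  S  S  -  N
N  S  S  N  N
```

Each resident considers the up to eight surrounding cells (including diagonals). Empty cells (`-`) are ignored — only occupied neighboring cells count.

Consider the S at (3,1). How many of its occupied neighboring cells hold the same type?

3

Occupied neighbors of (3,1): (2,0)=N, (2,1)=S, (2,2)=S, (3,0)=N, (3,2)=S.
Same type (S): 3 of 5.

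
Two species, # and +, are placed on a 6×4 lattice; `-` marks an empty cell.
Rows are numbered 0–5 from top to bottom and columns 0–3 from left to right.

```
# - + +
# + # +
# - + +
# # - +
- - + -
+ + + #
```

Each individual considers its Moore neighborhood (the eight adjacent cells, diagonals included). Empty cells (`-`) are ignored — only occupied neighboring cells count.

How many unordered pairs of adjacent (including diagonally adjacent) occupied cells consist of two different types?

Scan each occupied cell's neighbors to the right and below (and the two forward diagonals) so each pair is counted once.
Row 0: #(0,0)–#(1,0)= #(0,0)–+(1,1)≠ +(0,2)–+(0,3)= +(0,2)–#(1,2)≠ +(0,2)–+(1,3)= +(0,2)–+(1,1)= +(0,3)–+(1,3)= +(0,3)–#(1,2)≠  → 3/8 unlike.
Row 1: #(1,0)–+(1,1)≠ #(1,0)–#(2,0)= +(1,1)–#(1,2)≠ +(1,1)–+(2,2)= +(1,1)–#(2,0)≠ #(1,2)–+(1,3)≠ #(1,2)–+(2,2)≠ #(1,2)–+(2,3)≠ +(1,3)–+(2,3)= +(1,3)–+(2,2)=  → 6/10 unlike.
Row 2: #(2,0)–#(3,0)= #(2,0)–#(3,1)= +(2,2)–+(2,3)= +(2,2)–+(3,3)= +(2,2)–#(3,1)≠ +(2,3)–+(3,3)=  → 1/6 unlike.
Row 3: #(3,0)–#(3,1)= #(3,1)–+(4,2)≠ +(3,3)–+(4,2)=  → 1/3 unlike.
Row 4: +(4,2)–+(5,2)= +(4,2)–#(5,3)≠ +(4,2)–+(5,1)=  → 1/3 unlike.
Row 5: +(5,0)–+(5,1)= +(5,1)–+(5,2)= +(5,2)–#(5,3)≠  → 1/3 unlike.
Total adjacent occupied pairs: 33; unlike-type pairs: 13.

13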